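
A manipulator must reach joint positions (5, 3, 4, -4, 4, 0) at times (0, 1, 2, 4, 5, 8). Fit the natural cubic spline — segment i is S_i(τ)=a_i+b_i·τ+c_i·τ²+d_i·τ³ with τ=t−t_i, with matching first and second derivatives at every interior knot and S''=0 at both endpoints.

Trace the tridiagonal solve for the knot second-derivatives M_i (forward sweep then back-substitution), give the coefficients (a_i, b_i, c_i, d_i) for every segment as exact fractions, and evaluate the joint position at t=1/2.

Δ: Δ0=-2, Δ1=1, Δ2=-4, Δ3=8, Δ4=-4/3
row 1: diag=4, rhs=18; c'=1/4, d'=9/2
row 2: denom=6−1·1/4=23/4; d'=(-30−1·9/2)/(23/4)=-6
row 3: denom=6−2·8/23=122/23; d'=(72−2·-6)/(122/23)=966/61
row 4: denom=8−1·23/122=953/122; d'=(-56−1·966/61)/(953/122)=-8764/953
back: M4=-8764/953
back: M3=966/61−23/122·-8764/953=16744/953
back: M2=-6−8/23·16744/953=-11542/953
back: M1=9/2−1/4·-11542/953=7174/953
M: M0=0, M1=7174/953, M2=-11542/953, M3=16744/953, M4=-8764/953, M5=0
seg 0: a=5, c=M0/2=0, d=(M1−M0)/(6·1)=3587/2859, b=Δ0−h0·(2M0+M1)/6=-9305/2859
seg 1: a=3, c=M1/2=3587/953, d=(M2−M1)/(6·1)=-9358/2859, b=Δ1−h1·(2M1+M2)/6=1456/2859
seg 2: a=4, c=M2/2=-5771/953, d=(M3−M2)/(6·2)=14143/5718, b=Δ2−h2·(2M2+M3)/6=-5096/2859
seg 3: a=-4, c=M3/2=8372/953, d=(M4−M3)/(6·1)=-12754/2859, b=Δ3−h3·(2M3+M4)/6=10510/2859
seg 4: a=4, c=M4/2=-4382/953, d=(M5−M4)/(6·3)=4382/8577, b=Δ4−h4·(2M4+M5)/6=22480/2859
t_q=1/2 → seg 0, τ=1/2; S=5+-9305/2859·τ+0·τ²+3587/2859·τ³=26909/7624

  seg 0: a=5 b=-9305/2859 c=0 d=3587/2859
  seg 1: a=3 b=1456/2859 c=3587/953 d=-9358/2859
  seg 2: a=4 b=-5096/2859 c=-5771/953 d=14143/5718
  seg 3: a=-4 b=10510/2859 c=8372/953 d=-12754/2859
  seg 4: a=4 b=22480/2859 c=-4382/953 d=4382/8577
S(1/2) = 26909/7624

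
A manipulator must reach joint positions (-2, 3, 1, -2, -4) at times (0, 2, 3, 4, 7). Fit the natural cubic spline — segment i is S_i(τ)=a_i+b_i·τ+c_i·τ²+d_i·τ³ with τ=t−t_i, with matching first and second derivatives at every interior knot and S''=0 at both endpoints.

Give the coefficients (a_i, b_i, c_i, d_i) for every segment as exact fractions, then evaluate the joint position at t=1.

  seg 0: a=-2 b=1055/267 c=0 d=-775/2136
  seg 1: a=3 b=-215/534 c=-775/356 d=619/1068
  seg 2: a=1 b=-3223/1068 c=-39/89 d=487/1068
  seg 3: a=-2 b=-1349/534 c=331/356 d=-331/3204
S(1) = 1131/712

Δ: Δ0=5/2, Δ1=-2, Δ2=-3, Δ3=-2/3
row 1: diag=6, rhs=-27; c'=1/6, d'=-9/2
row 2: denom=4−1·1/6=23/6; d'=(-6−1·-9/2)/(23/6)=-9/23
row 3: denom=8−1·6/23=178/23; d'=(14−1·-9/23)/(178/23)=331/178
back: M3=331/178
back: M2=-9/23−6/23·331/178=-78/89
back: M1=-9/2−1/6·-78/89=-775/178
M: M0=0, M1=-775/178, M2=-78/89, M3=331/178, M4=0
seg 0: a=-2, c=M0/2=0, d=(M1−M0)/(6·2)=-775/2136, b=Δ0−h0·(2M0+M1)/6=1055/267
seg 1: a=3, c=M1/2=-775/356, d=(M2−M1)/(6·1)=619/1068, b=Δ1−h1·(2M1+M2)/6=-215/534
seg 2: a=1, c=M2/2=-39/89, d=(M3−M2)/(6·1)=487/1068, b=Δ2−h2·(2M2+M3)/6=-3223/1068
seg 3: a=-2, c=M3/2=331/356, d=(M4−M3)/(6·3)=-331/3204, b=Δ3−h3·(2M3+M4)/6=-1349/534
t_q=1 → seg 0, τ=1; S=-2+1055/267·τ+0·τ²+-775/2136·τ³=1131/712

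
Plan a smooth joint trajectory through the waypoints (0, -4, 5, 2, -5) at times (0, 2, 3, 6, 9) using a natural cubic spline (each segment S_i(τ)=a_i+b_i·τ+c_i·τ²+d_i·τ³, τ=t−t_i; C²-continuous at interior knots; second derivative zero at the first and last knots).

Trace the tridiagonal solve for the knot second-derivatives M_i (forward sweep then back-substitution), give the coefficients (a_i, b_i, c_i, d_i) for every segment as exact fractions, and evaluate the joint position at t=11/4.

Δ: Δ0=-2, Δ1=9, Δ2=-1, Δ3=-7/3
row 1: diag=6, rhs=66; c'=1/6, d'=11
row 2: denom=8−1·1/6=47/6; d'=(-60−1·11)/(47/6)=-426/47
row 3: denom=12−3·18/47=510/47; d'=(-8−3·-426/47)/(510/47)=451/255
back: M3=451/255
back: M2=-426/47−18/47·451/255=-828/85
back: M1=11−1/6·-828/85=1073/85
M: M0=0, M1=1073/85, M2=-828/85, M3=451/255, M4=0
seg 0: a=0, c=M0/2=0, d=(M1−M0)/(6·2)=1073/1020, b=Δ0−h0·(2M0+M1)/6=-1583/255
seg 1: a=-4, c=M1/2=1073/170, d=(M2−M1)/(6·1)=-1901/510, b=Δ1−h1·(2M1+M2)/6=1636/255
seg 2: a=5, c=M2/2=-414/85, d=(M3−M2)/(6·3)=587/918, b=Δ2−h2·(2M2+M3)/6=4007/510
seg 3: a=2, c=M3/2=451/510, d=(M4−M3)/(6·3)=-451/4590, b=Δ3−h3·(2M3+M4)/6=-1046/255
t_q=11/4 → seg 1, τ=3/4; S=-4+1636/255·τ+1073/170·τ²+-1901/510·τ³=30351/10880

  seg 0: a=0 b=-1583/255 c=0 d=1073/1020
  seg 1: a=-4 b=1636/255 c=1073/170 d=-1901/510
  seg 2: a=5 b=4007/510 c=-414/85 d=587/918
  seg 3: a=2 b=-1046/255 c=451/510 d=-451/4590
S(11/4) = 30351/10880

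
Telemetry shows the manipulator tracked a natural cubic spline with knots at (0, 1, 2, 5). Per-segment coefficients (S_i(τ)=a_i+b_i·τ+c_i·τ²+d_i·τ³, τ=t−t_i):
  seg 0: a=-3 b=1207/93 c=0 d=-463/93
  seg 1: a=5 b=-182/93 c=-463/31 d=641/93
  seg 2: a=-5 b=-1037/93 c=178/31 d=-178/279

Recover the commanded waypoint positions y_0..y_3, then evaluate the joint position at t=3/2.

y_0 = S_0(0) = a_0 = -3
y_1 = S_1(0) = a_1 = 5
y_2 = S_2(0) = a_2 = -5
y_3 = S_2(3) = -4
t_q=3/2 is in segment 1 (τ=1/2); S_1(τ)=285/248

y_0=-3 y_1=5 y_2=-5 y_3=-4
S(3/2) = 285/248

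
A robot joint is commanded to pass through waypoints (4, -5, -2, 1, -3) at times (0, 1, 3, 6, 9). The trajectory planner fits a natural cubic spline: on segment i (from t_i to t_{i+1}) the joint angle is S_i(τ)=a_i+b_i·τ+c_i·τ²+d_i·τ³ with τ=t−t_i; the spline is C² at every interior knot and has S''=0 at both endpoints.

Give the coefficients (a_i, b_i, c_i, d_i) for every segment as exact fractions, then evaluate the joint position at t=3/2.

Δ: Δ0=-9, Δ1=3/2, Δ2=1, Δ3=-4/3
row 1: diag=6, rhs=63; c'=1/3, d'=21/2
row 2: denom=10−2·1/3=28/3; d'=(-3−2·21/2)/(28/3)=-18/7
row 3: denom=12−3·9/28=309/28; d'=(-14−3·-18/7)/(309/28)=-176/309
back: M3=-176/309
back: M2=-18/7−9/28·-176/309=-246/103
back: M1=21/2−1/3·-246/103=2327/206
M: M0=0, M1=2327/206, M2=-246/103, M3=-176/309, M4=0
seg 0: a=4, c=M0/2=0, d=(M1−M0)/(6·1)=2327/1236, b=Δ0−h0·(2M0+M1)/6=-13451/1236
seg 1: a=-5, c=M1/2=2327/412, d=(M2−M1)/(6·2)=-2819/2472, b=Δ1−h1·(2M1+M2)/6=-3235/618
seg 2: a=-2, c=M2/2=-123/103, d=(M3−M2)/(6·3)=281/2781, b=Δ2−h2·(2M2+M3)/6=1135/309
seg 3: a=1, c=M3/2=-88/309, d=(M4−M3)/(6·3)=88/2781, b=Δ3−h3·(2M3+M4)/6=-236/309
t_q=3/2 → seg 1, τ=1/2; S=-5+-3235/618·τ+2327/412·τ²+-2819/2472·τ³=-41845/6592

  seg 0: a=4 b=-13451/1236 c=0 d=2327/1236
  seg 1: a=-5 b=-3235/618 c=2327/412 d=-2819/2472
  seg 2: a=-2 b=1135/309 c=-123/103 d=281/2781
  seg 3: a=1 b=-236/309 c=-88/309 d=88/2781
S(3/2) = -41845/6592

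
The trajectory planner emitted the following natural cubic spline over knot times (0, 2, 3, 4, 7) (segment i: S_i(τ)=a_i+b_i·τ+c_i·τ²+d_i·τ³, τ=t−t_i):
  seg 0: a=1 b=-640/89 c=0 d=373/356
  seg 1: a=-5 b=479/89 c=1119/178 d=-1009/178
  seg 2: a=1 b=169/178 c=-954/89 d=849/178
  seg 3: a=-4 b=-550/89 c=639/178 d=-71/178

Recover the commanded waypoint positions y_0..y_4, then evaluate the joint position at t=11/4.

y_0 = S_0(0) = a_0 = 1
y_1 = S_1(0) = a_1 = -5
y_2 = S_2(0) = a_2 = 1
y_3 = S_3(0) = a_3 = -4
y_4 = S_3(3) = -1
t_q=11/4 is in segment 1 (τ=3/4); S_1(τ)=2065/11392

y_0=1 y_1=-5 y_2=1 y_3=-4 y_4=-1
S(11/4) = 2065/11392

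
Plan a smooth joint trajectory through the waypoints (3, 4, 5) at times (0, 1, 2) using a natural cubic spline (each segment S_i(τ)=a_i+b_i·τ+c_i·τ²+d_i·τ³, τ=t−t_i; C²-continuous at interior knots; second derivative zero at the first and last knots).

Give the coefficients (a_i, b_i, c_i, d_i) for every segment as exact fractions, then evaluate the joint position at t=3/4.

Δ: Δ0=1, Δ1=1
row 1: diag=4, rhs=0; c'=1/4, d'=0
back: M1=0
M: M0=0, M1=0, M2=0
seg 0: a=3, c=M0/2=0, d=(M1−M0)/(6·1)=0, b=Δ0−h0·(2M0+M1)/6=1
seg 1: a=4, c=M1/2=0, d=(M2−M1)/(6·1)=0, b=Δ1−h1·(2M1+M2)/6=1
t_q=3/4 → seg 0, τ=3/4; S=3+1·τ+0·τ²+0·τ³=15/4

  seg 0: a=3 b=1 c=0 d=0
  seg 1: a=4 b=1 c=0 d=0
S(3/4) = 15/4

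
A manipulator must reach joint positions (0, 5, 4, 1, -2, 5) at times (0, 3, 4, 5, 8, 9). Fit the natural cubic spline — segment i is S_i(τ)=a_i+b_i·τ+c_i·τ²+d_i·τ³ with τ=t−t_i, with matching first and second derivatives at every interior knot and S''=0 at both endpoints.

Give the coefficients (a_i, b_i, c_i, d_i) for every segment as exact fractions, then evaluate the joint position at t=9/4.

  seg 0: a=0 b=1375/547 c=0 d=-1390/14769
  seg 1: a=5 b=-15/547 c=-1390/1641 d=-206/1641
  seg 2: a=4 b=-3443/1641 c=-2008/1641 d=176/547
  seg 3: a=1 b=-5875/1641 c=-424/1641 d=5506/14769
  seg 4: a=-2 b=8099/1641 c=1694/547 d=-1694/1641
S(9/4) = 80235/17504

Δ: Δ0=5/3, Δ1=-1, Δ2=-3, Δ3=-1, Δ4=7
row 1: diag=8, rhs=-16; c'=1/8, d'=-2
row 2: denom=4−1·1/8=31/8; d'=(-12−1·-2)/(31/8)=-80/31
row 3: denom=8−1·8/31=240/31; d'=(12−1·-80/31)/(240/31)=113/60
row 4: denom=8−3·31/80=547/80; d'=(48−3·113/60)/(547/80)=3388/547
back: M4=3388/547
back: M3=113/60−31/80·3388/547=-848/1641
back: M2=-80/31−8/31·-848/1641=-4016/1641
back: M1=-2−1/8·-4016/1641=-2780/1641
M: M0=0, M1=-2780/1641, M2=-4016/1641, M3=-848/1641, M4=3388/547, M5=0
seg 0: a=0, c=M0/2=0, d=(M1−M0)/(6·3)=-1390/14769, b=Δ0−h0·(2M0+M1)/6=1375/547
seg 1: a=5, c=M1/2=-1390/1641, d=(M2−M1)/(6·1)=-206/1641, b=Δ1−h1·(2M1+M2)/6=-15/547
seg 2: a=4, c=M2/2=-2008/1641, d=(M3−M2)/(6·1)=176/547, b=Δ2−h2·(2M2+M3)/6=-3443/1641
seg 3: a=1, c=M3/2=-424/1641, d=(M4−M3)/(6·3)=5506/14769, b=Δ3−h3·(2M3+M4)/6=-5875/1641
seg 4: a=-2, c=M4/2=1694/547, d=(M5−M4)/(6·1)=-1694/1641, b=Δ4−h4·(2M4+M5)/6=8099/1641
t_q=9/4 → seg 0, τ=9/4; S=0+1375/547·τ+0·τ²+-1390/14769·τ³=80235/17504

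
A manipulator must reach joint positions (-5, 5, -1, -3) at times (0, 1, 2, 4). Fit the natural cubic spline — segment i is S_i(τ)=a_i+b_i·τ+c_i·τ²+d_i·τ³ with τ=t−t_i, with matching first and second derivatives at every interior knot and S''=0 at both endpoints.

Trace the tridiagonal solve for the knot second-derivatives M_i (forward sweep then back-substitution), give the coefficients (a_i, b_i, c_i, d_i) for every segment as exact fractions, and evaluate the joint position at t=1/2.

Δ: Δ0=10, Δ1=-6, Δ2=-1
row 1: diag=4, rhs=-96; c'=1/4, d'=-24
row 2: denom=6−1·1/4=23/4; d'=(30−1·-24)/(23/4)=216/23
back: M2=216/23
back: M1=-24−1/4·216/23=-606/23
M: M0=0, M1=-606/23, M2=216/23, M3=0
seg 0: a=-5, c=M0/2=0, d=(M1−M0)/(6·1)=-101/23, b=Δ0−h0·(2M0+M1)/6=331/23
seg 1: a=5, c=M1/2=-303/23, d=(M2−M1)/(6·1)=137/23, b=Δ1−h1·(2M1+M2)/6=28/23
seg 2: a=-1, c=M2/2=108/23, d=(M3−M2)/(6·2)=-18/23, b=Δ2−h2·(2M2+M3)/6=-167/23
t_q=1/2 → seg 0, τ=1/2; S=-5+331/23·τ+0·τ²+-101/23·τ³=303/184

  seg 0: a=-5 b=331/23 c=0 d=-101/23
  seg 1: a=5 b=28/23 c=-303/23 d=137/23
  seg 2: a=-1 b=-167/23 c=108/23 d=-18/23
S(1/2) = 303/184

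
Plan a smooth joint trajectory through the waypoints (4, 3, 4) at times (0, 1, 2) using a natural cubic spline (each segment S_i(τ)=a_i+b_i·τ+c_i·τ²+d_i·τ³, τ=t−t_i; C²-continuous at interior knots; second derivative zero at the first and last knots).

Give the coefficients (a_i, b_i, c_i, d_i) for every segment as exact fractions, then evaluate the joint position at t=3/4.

Δ: Δ0=-1, Δ1=1
row 1: diag=4, rhs=12; c'=1/4, d'=3
back: M1=3
M: M0=0, M1=3, M2=0
seg 0: a=4, c=M0/2=0, d=(M1−M0)/(6·1)=1/2, b=Δ0−h0·(2M0+M1)/6=-3/2
seg 1: a=3, c=M1/2=3/2, d=(M2−M1)/(6·1)=-1/2, b=Δ1−h1·(2M1+M2)/6=0
t_q=3/4 → seg 0, τ=3/4; S=4+-3/2·τ+0·τ²+1/2·τ³=395/128

  seg 0: a=4 b=-3/2 c=0 d=1/2
  seg 1: a=3 b=0 c=3/2 d=-1/2
S(3/4) = 395/128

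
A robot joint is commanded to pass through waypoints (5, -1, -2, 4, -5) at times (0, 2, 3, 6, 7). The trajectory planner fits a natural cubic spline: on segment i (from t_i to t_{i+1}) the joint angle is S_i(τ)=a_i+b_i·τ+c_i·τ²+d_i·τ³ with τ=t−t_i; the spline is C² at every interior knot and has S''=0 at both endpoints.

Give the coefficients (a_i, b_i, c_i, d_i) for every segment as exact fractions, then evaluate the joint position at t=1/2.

Δ: Δ0=-3, Δ1=-1, Δ2=2, Δ3=-9
row 1: diag=6, rhs=12; c'=1/6, d'=2
row 2: denom=8−1·1/6=47/6; d'=(18−1·2)/(47/6)=96/47
row 3: denom=8−3·18/47=322/47; d'=(-66−3·96/47)/(322/47)=-1695/161
back: M3=-1695/161
back: M2=96/47−18/47·-1695/161=978/161
back: M1=2−1/6·978/161=159/161
M: M0=0, M1=159/161, M2=978/161, M3=-1695/161, M4=0
seg 0: a=5, c=M0/2=0, d=(M1−M0)/(6·2)=53/644, b=Δ0−h0·(2M0+M1)/6=-536/161
seg 1: a=-1, c=M1/2=159/322, d=(M2−M1)/(6·1)=39/46, b=Δ1−h1·(2M1+M2)/6=-377/161
seg 2: a=-2, c=M2/2=489/161, d=(M3−M2)/(6·3)=-297/322, b=Δ2−h2·(2M2+M3)/6=383/322
seg 3: a=4, c=M3/2=-1695/322, d=(M4−M3)/(6·1)=565/322, b=Δ3−h3·(2M3+M4)/6=-884/161
t_q=1/2 → seg 0, τ=1/2; S=5+-536/161·τ+0·τ²+53/644·τ³=17237/5152

  seg 0: a=5 b=-536/161 c=0 d=53/644
  seg 1: a=-1 b=-377/161 c=159/322 d=39/46
  seg 2: a=-2 b=383/322 c=489/161 d=-297/322
  seg 3: a=4 b=-884/161 c=-1695/322 d=565/322
S(1/2) = 17237/5152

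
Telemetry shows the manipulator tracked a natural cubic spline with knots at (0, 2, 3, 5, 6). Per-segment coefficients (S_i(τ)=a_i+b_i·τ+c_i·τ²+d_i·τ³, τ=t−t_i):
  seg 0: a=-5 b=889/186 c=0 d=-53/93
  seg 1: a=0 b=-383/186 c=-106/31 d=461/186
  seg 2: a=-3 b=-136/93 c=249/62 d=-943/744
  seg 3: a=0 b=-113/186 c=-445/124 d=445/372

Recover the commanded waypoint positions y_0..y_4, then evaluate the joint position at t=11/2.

y_0=-5 y_1=0 y_2=-3 y_3=0 y_4=-3
S(11/2) = -1043/992

y_0 = S_0(0) = a_0 = -5
y_1 = S_1(0) = a_1 = 0
y_2 = S_2(0) = a_2 = -3
y_3 = S_3(0) = a_3 = 0
y_4 = S_3(1) = -3
t_q=11/2 is in segment 3 (τ=1/2); S_3(τ)=-1043/992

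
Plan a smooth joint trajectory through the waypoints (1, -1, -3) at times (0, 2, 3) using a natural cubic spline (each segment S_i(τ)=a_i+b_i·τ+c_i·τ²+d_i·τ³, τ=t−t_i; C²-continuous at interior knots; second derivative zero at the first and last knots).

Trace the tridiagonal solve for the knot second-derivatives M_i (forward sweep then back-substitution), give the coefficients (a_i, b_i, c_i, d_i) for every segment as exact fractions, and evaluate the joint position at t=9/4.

Δ: Δ0=-1, Δ1=-2
row 1: diag=6, rhs=-6; c'=1/6, d'=-1
back: M1=-1
M: M0=0, M1=-1, M2=0
seg 0: a=1, c=M0/2=0, d=(M1−M0)/(6·2)=-1/12, b=Δ0−h0·(2M0+M1)/6=-2/3
seg 1: a=-1, c=M1/2=-1/2, d=(M2−M1)/(6·1)=1/6, b=Δ1−h1·(2M1+M2)/6=-5/3
t_q=9/4 → seg 1, τ=1/4; S=-1+-5/3·τ+-1/2·τ²+1/6·τ³=-185/128

  seg 0: a=1 b=-2/3 c=0 d=-1/12
  seg 1: a=-1 b=-5/3 c=-1/2 d=1/6
S(9/4) = -185/128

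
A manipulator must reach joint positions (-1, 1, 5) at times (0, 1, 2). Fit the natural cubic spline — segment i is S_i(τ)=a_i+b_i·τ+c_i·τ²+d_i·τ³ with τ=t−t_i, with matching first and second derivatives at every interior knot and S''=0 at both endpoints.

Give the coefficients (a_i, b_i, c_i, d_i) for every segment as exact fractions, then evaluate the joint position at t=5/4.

  seg 0: a=-1 b=3/2 c=0 d=1/2
  seg 1: a=1 b=3 c=3/2 d=-1/2
S(5/4) = 235/128

Δ: Δ0=2, Δ1=4
row 1: diag=4, rhs=12; c'=1/4, d'=3
back: M1=3
M: M0=0, M1=3, M2=0
seg 0: a=-1, c=M0/2=0, d=(M1−M0)/(6·1)=1/2, b=Δ0−h0·(2M0+M1)/6=3/2
seg 1: a=1, c=M1/2=3/2, d=(M2−M1)/(6·1)=-1/2, b=Δ1−h1·(2M1+M2)/6=3
t_q=5/4 → seg 1, τ=1/4; S=1+3·τ+3/2·τ²+-1/2·τ³=235/128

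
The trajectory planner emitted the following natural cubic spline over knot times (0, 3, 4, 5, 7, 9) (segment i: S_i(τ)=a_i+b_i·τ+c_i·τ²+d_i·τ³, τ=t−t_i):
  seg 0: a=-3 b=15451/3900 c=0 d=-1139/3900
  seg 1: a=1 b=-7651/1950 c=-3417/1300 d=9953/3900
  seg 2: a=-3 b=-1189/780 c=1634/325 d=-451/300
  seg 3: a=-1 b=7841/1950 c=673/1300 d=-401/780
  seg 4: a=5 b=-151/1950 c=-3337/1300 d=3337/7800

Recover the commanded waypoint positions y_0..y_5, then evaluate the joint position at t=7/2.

y_0=-3 y_1=1 y_2=-3 y_3=-1 y_4=5 y_5=-2
S(7/2) = -13519/10400

y_0 = S_0(0) = a_0 = -3
y_1 = S_1(0) = a_1 = 1
y_2 = S_2(0) = a_2 = -3
y_3 = S_3(0) = a_3 = -1
y_4 = S_4(0) = a_4 = 5
y_5 = S_4(2) = -2
t_q=7/2 is in segment 1 (τ=1/2); S_1(τ)=-13519/10400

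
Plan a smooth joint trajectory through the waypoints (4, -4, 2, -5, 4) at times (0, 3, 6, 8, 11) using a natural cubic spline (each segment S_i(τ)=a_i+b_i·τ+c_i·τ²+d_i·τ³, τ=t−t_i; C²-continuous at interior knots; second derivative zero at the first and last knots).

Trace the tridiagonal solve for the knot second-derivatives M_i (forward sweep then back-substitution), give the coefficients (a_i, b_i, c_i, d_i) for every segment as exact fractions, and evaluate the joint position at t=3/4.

  seg 0: a=4 b=-266/59 c=0 d=326/1593
  seg 1: a=-4 b=60/59 c=326/177 d=-268/531
  seg 2: a=2 b=-92/59 c=-478/177 d=1225/1416
  seg 3: a=-5 b=-701/354 c=1763/708 d=-1763/6372
S(3/4) = 1331/1888

Δ: Δ0=-8/3, Δ1=2, Δ2=-7/2, Δ3=3
row 1: diag=12, rhs=28; c'=1/4, d'=7/3
row 2: denom=10−3·1/4=37/4; d'=(-33−3·7/3)/(37/4)=-160/37
row 3: denom=10−2·8/37=354/37; d'=(39−2·-160/37)/(354/37)=1763/354
back: M3=1763/354
back: M2=-160/37−8/37·1763/354=-956/177
back: M1=7/3−1/4·-956/177=652/177
M: M0=0, M1=652/177, M2=-956/177, M3=1763/354, M4=0
seg 0: a=4, c=M0/2=0, d=(M1−M0)/(6·3)=326/1593, b=Δ0−h0·(2M0+M1)/6=-266/59
seg 1: a=-4, c=M1/2=326/177, d=(M2−M1)/(6·3)=-268/531, b=Δ1−h1·(2M1+M2)/6=60/59
seg 2: a=2, c=M2/2=-478/177, d=(M3−M2)/(6·2)=1225/1416, b=Δ2−h2·(2M2+M3)/6=-92/59
seg 3: a=-5, c=M3/2=1763/708, d=(M4−M3)/(6·3)=-1763/6372, b=Δ3−h3·(2M3+M4)/6=-701/354
t_q=3/4 → seg 0, τ=3/4; S=4+-266/59·τ+0·τ²+326/1593·τ³=1331/1888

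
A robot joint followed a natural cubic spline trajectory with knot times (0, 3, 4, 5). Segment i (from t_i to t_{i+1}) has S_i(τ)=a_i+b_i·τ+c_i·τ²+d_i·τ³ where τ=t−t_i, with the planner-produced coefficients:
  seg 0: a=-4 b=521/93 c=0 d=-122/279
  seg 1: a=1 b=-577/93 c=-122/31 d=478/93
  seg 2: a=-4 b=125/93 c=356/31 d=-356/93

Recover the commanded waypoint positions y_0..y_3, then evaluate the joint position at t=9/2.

y_0 = S_0(0) = a_0 = -4
y_1 = S_1(0) = a_1 = 1
y_2 = S_2(0) = a_2 = -4
y_3 = S_2(1) = 5
t_q=9/2 is in segment 2 (τ=1/2); S_2(τ)=-29/31

y_0=-4 y_1=1 y_2=-4 y_3=5
S(9/2) = -29/31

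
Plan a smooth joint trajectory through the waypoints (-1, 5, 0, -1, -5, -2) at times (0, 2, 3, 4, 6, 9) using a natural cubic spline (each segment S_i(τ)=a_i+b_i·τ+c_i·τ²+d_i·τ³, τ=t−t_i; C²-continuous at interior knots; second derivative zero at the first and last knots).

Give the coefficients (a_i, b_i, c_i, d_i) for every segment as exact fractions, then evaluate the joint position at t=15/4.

  seg 0: a=-1 b=1897/307 c=0 d=-244/307
  seg 1: a=5 b=-1031/307 c=-1464/307 d=960/307
  seg 2: a=0 b=-1079/307 c=1416/307 d=-644/307
  seg 3: a=-1 b=-179/307 c=-516/307 d=597/1228
  seg 4: a=-5 b=-452/307 c=759/614 d=-253/1842
S(15/4) = -4551/4912

Δ: Δ0=3, Δ1=-5, Δ2=-1, Δ3=-2, Δ4=1
row 1: diag=6, rhs=-48; c'=1/6, d'=-8
row 2: denom=4−1·1/6=23/6; d'=(24−1·-8)/(23/6)=192/23
row 3: denom=6−1·6/23=132/23; d'=(-6−1·192/23)/(132/23)=-5/2
row 4: denom=10−2·23/66=307/33; d'=(18−2·-5/2)/(307/33)=759/307
back: M4=759/307
back: M3=-5/2−23/66·759/307=-1032/307
back: M2=192/23−6/23·-1032/307=2832/307
back: M1=-8−1/6·2832/307=-2928/307
M: M0=0, M1=-2928/307, M2=2832/307, M3=-1032/307, M4=759/307, M5=0
seg 0: a=-1, c=M0/2=0, d=(M1−M0)/(6·2)=-244/307, b=Δ0−h0·(2M0+M1)/6=1897/307
seg 1: a=5, c=M1/2=-1464/307, d=(M2−M1)/(6·1)=960/307, b=Δ1−h1·(2M1+M2)/6=-1031/307
seg 2: a=0, c=M2/2=1416/307, d=(M3−M2)/(6·1)=-644/307, b=Δ2−h2·(2M2+M3)/6=-1079/307
seg 3: a=-1, c=M3/2=-516/307, d=(M4−M3)/(6·2)=597/1228, b=Δ3−h3·(2M3+M4)/6=-179/307
seg 4: a=-5, c=M4/2=759/614, d=(M5−M4)/(6·3)=-253/1842, b=Δ4−h4·(2M4+M5)/6=-452/307
t_q=15/4 → seg 2, τ=3/4; S=0+-1079/307·τ+1416/307·τ²+-644/307·τ³=-4551/4912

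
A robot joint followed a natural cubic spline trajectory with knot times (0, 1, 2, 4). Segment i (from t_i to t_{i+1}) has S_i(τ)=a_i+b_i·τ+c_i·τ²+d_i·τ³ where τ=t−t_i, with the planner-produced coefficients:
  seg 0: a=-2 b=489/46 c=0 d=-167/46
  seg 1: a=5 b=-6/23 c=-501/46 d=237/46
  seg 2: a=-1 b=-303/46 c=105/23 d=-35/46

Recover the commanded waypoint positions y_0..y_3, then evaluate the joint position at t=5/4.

y_0=-2 y_1=5 y_2=-1 y_3=-2
S(5/4) = 12761/2944

y_0 = S_0(0) = a_0 = -2
y_1 = S_1(0) = a_1 = 5
y_2 = S_2(0) = a_2 = -1
y_3 = S_2(2) = -2
t_q=5/4 is in segment 1 (τ=1/4); S_1(τ)=12761/2944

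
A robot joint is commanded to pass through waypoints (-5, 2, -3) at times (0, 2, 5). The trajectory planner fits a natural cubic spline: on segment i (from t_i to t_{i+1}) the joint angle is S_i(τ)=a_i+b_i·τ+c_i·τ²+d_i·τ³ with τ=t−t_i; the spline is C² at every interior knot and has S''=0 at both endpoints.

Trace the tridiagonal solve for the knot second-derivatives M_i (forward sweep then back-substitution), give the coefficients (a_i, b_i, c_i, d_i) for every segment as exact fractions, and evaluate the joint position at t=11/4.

Δ: Δ0=7/2, Δ1=-5/3
row 1: diag=10, rhs=-31; c'=3/10, d'=-31/10
back: M1=-31/10
M: M0=0, M1=-31/10, M2=0
seg 0: a=-5, c=M0/2=0, d=(M1−M0)/(6·2)=-31/120, b=Δ0−h0·(2M0+M1)/6=68/15
seg 1: a=2, c=M1/2=-31/20, d=(M2−M1)/(6·3)=31/180, b=Δ1−h1·(2M1+M2)/6=43/30
t_q=11/4 → seg 1, τ=3/4; S=2+43/30·τ+-31/20·τ²+31/180·τ³=2913/1280

  seg 0: a=-5 b=68/15 c=0 d=-31/120
  seg 1: a=2 b=43/30 c=-31/20 d=31/180
S(11/4) = 2913/1280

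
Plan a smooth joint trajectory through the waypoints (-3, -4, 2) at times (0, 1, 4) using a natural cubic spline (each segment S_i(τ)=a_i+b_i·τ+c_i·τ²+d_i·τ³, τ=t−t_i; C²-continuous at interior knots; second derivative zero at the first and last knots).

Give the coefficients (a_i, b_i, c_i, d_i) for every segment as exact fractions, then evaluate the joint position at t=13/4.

  seg 0: a=-3 b=-11/8 c=0 d=3/8
  seg 1: a=-4 b=-1/4 c=9/8 d=-1/8
S(13/4) = -149/512

Δ: Δ0=-1, Δ1=2
row 1: diag=8, rhs=18; c'=3/8, d'=9/4
back: M1=9/4
M: M0=0, M1=9/4, M2=0
seg 0: a=-3, c=M0/2=0, d=(M1−M0)/(6·1)=3/8, b=Δ0−h0·(2M0+M1)/6=-11/8
seg 1: a=-4, c=M1/2=9/8, d=(M2−M1)/(6·3)=-1/8, b=Δ1−h1·(2M1+M2)/6=-1/4
t_q=13/4 → seg 1, τ=9/4; S=-4+-1/4·τ+9/8·τ²+-1/8·τ³=-149/512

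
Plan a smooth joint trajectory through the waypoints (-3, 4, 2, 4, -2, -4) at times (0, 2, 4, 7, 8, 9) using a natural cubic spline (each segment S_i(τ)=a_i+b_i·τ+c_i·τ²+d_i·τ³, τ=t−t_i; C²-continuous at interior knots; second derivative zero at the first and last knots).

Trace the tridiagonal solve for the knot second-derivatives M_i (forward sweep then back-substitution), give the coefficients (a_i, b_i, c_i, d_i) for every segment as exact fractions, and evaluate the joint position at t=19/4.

  seg 0: a=-3 b=7709/1551 c=0 d=-4561/12408
  seg 1: a=4 b=1735/3102 c=-4561/2068 d=4423/6204
  seg 2: a=2 b=907/3102 c=4285/2068 d=-4027/6204
  seg 3: a=4 b=-29785/6204 c=-1949/517 d=15949/6204
  seg 4: a=-2 b=-14357/3102 c=8153/2068 d=-8153/6204
S(19/4) = 411745/132352

Δ: Δ0=7/2, Δ1=-1, Δ2=2/3, Δ3=-6, Δ4=-2
row 1: diag=8, rhs=-27; c'=1/4, d'=-27/8
row 2: denom=10−2·1/4=19/2; d'=(10−2·-27/8)/(19/2)=67/38
row 3: denom=8−3·6/19=134/19; d'=(-40−3·67/38)/(134/19)=-1721/268
row 4: denom=4−1·19/134=517/134; d'=(24−1·-1721/268)/(517/134)=8153/1034
back: M4=8153/1034
back: M3=-1721/268−19/134·8153/1034=-3898/517
back: M2=67/38−6/19·-3898/517=4285/1034
back: M1=-27/8−1/4·4285/1034=-4561/1034
M: M0=0, M1=-4561/1034, M2=4285/1034, M3=-3898/517, M4=8153/1034, M5=0
seg 0: a=-3, c=M0/2=0, d=(M1−M0)/(6·2)=-4561/12408, b=Δ0−h0·(2M0+M1)/6=7709/1551
seg 1: a=4, c=M1/2=-4561/2068, d=(M2−M1)/(6·2)=4423/6204, b=Δ1−h1·(2M1+M2)/6=1735/3102
seg 2: a=2, c=M2/2=4285/2068, d=(M3−M2)/(6·3)=-4027/6204, b=Δ2−h2·(2M2+M3)/6=907/3102
seg 3: a=4, c=M3/2=-1949/517, d=(M4−M3)/(6·1)=15949/6204, b=Δ3−h3·(2M3+M4)/6=-29785/6204
seg 4: a=-2, c=M4/2=8153/2068, d=(M5−M4)/(6·1)=-8153/6204, b=Δ4−h4·(2M4+M5)/6=-14357/3102
t_q=19/4 → seg 2, τ=3/4; S=2+907/3102·τ+4285/2068·τ²+-4027/6204·τ³=411745/132352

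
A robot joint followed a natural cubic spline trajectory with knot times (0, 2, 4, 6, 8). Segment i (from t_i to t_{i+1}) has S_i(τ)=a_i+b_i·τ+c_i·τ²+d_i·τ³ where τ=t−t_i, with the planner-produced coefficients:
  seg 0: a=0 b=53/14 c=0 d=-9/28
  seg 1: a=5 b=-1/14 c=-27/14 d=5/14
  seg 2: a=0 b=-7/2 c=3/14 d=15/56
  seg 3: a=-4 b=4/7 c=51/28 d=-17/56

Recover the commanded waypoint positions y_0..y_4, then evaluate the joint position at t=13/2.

y_0=0 y_1=5 y_2=0 y_3=-4 y_4=2
S(13/2) = -211/64

y_0 = S_0(0) = a_0 = 0
y_1 = S_1(0) = a_1 = 5
y_2 = S_2(0) = a_2 = 0
y_3 = S_3(0) = a_3 = -4
y_4 = S_3(2) = 2
t_q=13/2 is in segment 3 (τ=1/2); S_3(τ)=-211/64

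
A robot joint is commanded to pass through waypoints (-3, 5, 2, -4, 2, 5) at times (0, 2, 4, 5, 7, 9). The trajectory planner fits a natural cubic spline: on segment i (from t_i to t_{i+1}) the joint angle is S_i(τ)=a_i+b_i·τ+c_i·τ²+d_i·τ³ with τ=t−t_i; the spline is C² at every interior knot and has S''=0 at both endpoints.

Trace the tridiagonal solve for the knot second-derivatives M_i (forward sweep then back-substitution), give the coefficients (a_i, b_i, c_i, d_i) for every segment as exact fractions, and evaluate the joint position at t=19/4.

Δ: Δ0=4, Δ1=-3/2, Δ2=-6, Δ3=3, Δ4=3/2
row 1: diag=8, rhs=-33; c'=1/4, d'=-33/8
row 2: denom=6−2·1/4=11/2; d'=(-27−2·-33/8)/(11/2)=-75/22
row 3: denom=6−1·2/11=64/11; d'=(54−1·-75/22)/(64/11)=1263/128
row 4: denom=8−2·11/32=117/16; d'=(-9−2·1263/128)/(117/16)=-613/156
back: M4=-613/156
back: M3=1263/128−11/32·-613/156=875/78
back: M2=-75/22−2/11·875/78=-425/78
back: M1=-33/8−1/4·-425/78=-431/156
M: M0=0, M1=-431/156, M2=-425/78, M3=875/78, M4=-613/156, M5=0
seg 0: a=-3, c=M0/2=0, d=(M1−M0)/(6·2)=-431/1872, b=Δ0−h0·(2M0+M1)/6=2303/468
seg 1: a=5, c=M1/2=-431/312, d=(M2−M1)/(6·2)=-419/1872, b=Δ1−h1·(2M1+M2)/6=505/234
seg 2: a=2, c=M2/2=-425/156, d=(M3−M2)/(6·1)=25/9, b=Δ2−h2·(2M2+M3)/6=-2833/468
seg 3: a=-4, c=M3/2=875/156, d=(M4−M3)/(6·2)=-2363/1872, b=Δ3−h3·(2M3+M4)/6=-1483/468
seg 4: a=2, c=M4/2=-613/312, d=(M5−M4)/(6·2)=613/1872, b=Δ4−h4·(2M4+M5)/6=482/117
t_q=19/4 → seg 2, τ=3/4; S=2+-2833/468·τ+-425/156·τ²+25/9·τ³=-905/312

  seg 0: a=-3 b=2303/468 c=0 d=-431/1872
  seg 1: a=5 b=505/234 c=-431/312 d=-419/1872
  seg 2: a=2 b=-2833/468 c=-425/156 d=25/9
  seg 3: a=-4 b=-1483/468 c=875/156 d=-2363/1872
  seg 4: a=2 b=482/117 c=-613/312 d=613/1872
S(19/4) = -905/312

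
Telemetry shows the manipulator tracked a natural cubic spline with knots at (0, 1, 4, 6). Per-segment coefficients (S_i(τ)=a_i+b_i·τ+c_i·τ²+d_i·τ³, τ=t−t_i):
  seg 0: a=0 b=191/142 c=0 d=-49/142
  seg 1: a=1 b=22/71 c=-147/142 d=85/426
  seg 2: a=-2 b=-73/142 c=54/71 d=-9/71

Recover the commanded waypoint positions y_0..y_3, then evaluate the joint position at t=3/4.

y_0=0 y_1=1 y_2=-2 y_3=-1
S(3/4) = 7845/9088

y_0 = S_0(0) = a_0 = 0
y_1 = S_1(0) = a_1 = 1
y_2 = S_2(0) = a_2 = -2
y_3 = S_2(2) = -1
t_q=3/4 is in segment 0 (τ=3/4); S_0(τ)=7845/9088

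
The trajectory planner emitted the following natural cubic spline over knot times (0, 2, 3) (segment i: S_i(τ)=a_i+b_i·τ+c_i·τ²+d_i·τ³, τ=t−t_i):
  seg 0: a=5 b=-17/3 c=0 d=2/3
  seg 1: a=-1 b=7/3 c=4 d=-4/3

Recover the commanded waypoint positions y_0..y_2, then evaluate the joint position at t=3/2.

y_0 = S_0(0) = a_0 = 5
y_1 = S_1(0) = a_1 = -1
y_2 = S_1(1) = 4
t_q=3/2 is in segment 0 (τ=3/2); S_0(τ)=-5/4

y_0=5 y_1=-1 y_2=4
S(3/2) = -5/4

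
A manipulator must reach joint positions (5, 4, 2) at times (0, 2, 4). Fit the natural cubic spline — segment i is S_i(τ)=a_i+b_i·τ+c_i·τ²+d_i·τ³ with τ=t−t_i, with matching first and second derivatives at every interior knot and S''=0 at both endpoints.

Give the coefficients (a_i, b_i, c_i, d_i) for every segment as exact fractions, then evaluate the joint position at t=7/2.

Δ: Δ0=-1/2, Δ1=-1
row 1: diag=8, rhs=-3; c'=1/4, d'=-3/8
back: M1=-3/8
M: M0=0, M1=-3/8, M2=0
seg 0: a=5, c=M0/2=0, d=(M1−M0)/(6·2)=-1/32, b=Δ0−h0·(2M0+M1)/6=-3/8
seg 1: a=4, c=M1/2=-3/16, d=(M2−M1)/(6·2)=1/32, b=Δ1−h1·(2M1+M2)/6=-3/4
t_q=7/2 → seg 1, τ=3/2; S=4+-3/4·τ+-3/16·τ²+1/32·τ³=655/256

  seg 0: a=5 b=-3/8 c=0 d=-1/32
  seg 1: a=4 b=-3/4 c=-3/16 d=1/32
S(7/2) = 655/256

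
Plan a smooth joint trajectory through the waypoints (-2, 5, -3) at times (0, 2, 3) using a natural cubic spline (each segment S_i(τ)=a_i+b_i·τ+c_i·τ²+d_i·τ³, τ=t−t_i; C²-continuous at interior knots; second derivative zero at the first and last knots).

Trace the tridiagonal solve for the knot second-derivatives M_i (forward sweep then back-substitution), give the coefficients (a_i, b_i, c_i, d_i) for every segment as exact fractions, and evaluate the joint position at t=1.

  seg 0: a=-2 b=22/3 c=0 d=-23/24
  seg 1: a=5 b=-25/6 c=-23/4 d=23/12
S(1) = 35/8

Δ: Δ0=7/2, Δ1=-8
row 1: diag=6, rhs=-69; c'=1/6, d'=-23/2
back: M1=-23/2
M: M0=0, M1=-23/2, M2=0
seg 0: a=-2, c=M0/2=0, d=(M1−M0)/(6·2)=-23/24, b=Δ0−h0·(2M0+M1)/6=22/3
seg 1: a=5, c=M1/2=-23/4, d=(M2−M1)/(6·1)=23/12, b=Δ1−h1·(2M1+M2)/6=-25/6
t_q=1 → seg 0, τ=1; S=-2+22/3·τ+0·τ²+-23/24·τ³=35/8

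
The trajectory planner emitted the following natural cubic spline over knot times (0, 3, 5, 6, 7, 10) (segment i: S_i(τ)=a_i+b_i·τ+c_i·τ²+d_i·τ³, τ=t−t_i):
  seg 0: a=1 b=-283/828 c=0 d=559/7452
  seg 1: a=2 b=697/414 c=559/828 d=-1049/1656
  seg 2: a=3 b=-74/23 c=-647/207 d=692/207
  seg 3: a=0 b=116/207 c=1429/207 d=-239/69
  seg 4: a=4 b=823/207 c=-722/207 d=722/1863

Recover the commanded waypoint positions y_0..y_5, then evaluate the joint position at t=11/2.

y_0 = S_0(0) = a_0 = 1
y_1 = S_1(0) = a_1 = 2
y_2 = S_2(0) = a_2 = 3
y_3 = S_3(0) = a_3 = 0
y_4 = S_4(0) = a_4 = 4
y_5 = S_4(3) = -5
t_q=11/2 is in segment 2 (τ=1/2); S_2(τ)=37/36

y_0=1 y_1=2 y_2=3 y_3=0 y_4=4 y_5=-5
S(11/2) = 37/36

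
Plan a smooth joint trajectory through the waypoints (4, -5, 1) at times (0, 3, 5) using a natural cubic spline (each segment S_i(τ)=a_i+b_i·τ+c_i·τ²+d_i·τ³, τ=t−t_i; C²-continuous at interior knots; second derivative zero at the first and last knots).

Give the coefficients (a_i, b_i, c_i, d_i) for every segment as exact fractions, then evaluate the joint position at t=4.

Δ: Δ0=-3, Δ1=3
row 1: diag=10, rhs=36; c'=1/5, d'=18/5
back: M1=18/5
M: M0=0, M1=18/5, M2=0
seg 0: a=4, c=M0/2=0, d=(M1−M0)/(6·3)=1/5, b=Δ0−h0·(2M0+M1)/6=-24/5
seg 1: a=-5, c=M1/2=9/5, d=(M2−M1)/(6·2)=-3/10, b=Δ1−h1·(2M1+M2)/6=3/5
t_q=4 → seg 1, τ=1; S=-5+3/5·τ+9/5·τ²+-3/10·τ³=-29/10

  seg 0: a=4 b=-24/5 c=0 d=1/5
  seg 1: a=-5 b=3/5 c=9/5 d=-3/10
S(4) = -29/10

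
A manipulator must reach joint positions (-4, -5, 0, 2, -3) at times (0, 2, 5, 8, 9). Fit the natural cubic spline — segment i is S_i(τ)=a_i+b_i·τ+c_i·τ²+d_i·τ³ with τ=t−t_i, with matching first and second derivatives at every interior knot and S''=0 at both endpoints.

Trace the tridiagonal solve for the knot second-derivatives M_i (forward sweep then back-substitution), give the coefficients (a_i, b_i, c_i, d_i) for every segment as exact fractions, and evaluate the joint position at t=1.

Δ: Δ0=-1/2, Δ1=5/3, Δ2=2/3, Δ3=-5
row 1: diag=10, rhs=13; c'=3/10, d'=13/10
row 2: denom=12−3·3/10=111/10; d'=(-6−3·13/10)/(111/10)=-33/37
row 3: denom=8−3·10/37=266/37; d'=(-34−3·-33/37)/(266/37)=-61/14
back: M3=-61/14
back: M2=-33/37−10/37·-61/14=2/7
back: M1=13/10−3/10·2/7=17/14
M: M0=0, M1=17/14, M2=2/7, M3=-61/14, M4=0
seg 0: a=-4, c=M0/2=0, d=(M1−M0)/(6·2)=17/168, b=Δ0−h0·(2M0+M1)/6=-19/21
seg 1: a=-5, c=M1/2=17/28, d=(M2−M1)/(6·3)=-13/252, b=Δ1−h1·(2M1+M2)/6=13/42
seg 2: a=0, c=M2/2=1/7, d=(M3−M2)/(6·3)=-65/252, b=Δ2−h2·(2M2+M3)/6=215/84
seg 3: a=2, c=M3/2=-61/28, d=(M4−M3)/(6·1)=61/84, b=Δ3−h3·(2M3+M4)/6=-149/42
t_q=1 → seg 0, τ=1; S=-4+-19/21·τ+0·τ²+17/168·τ³=-269/56

  seg 0: a=-4 b=-19/21 c=0 d=17/168
  seg 1: a=-5 b=13/42 c=17/28 d=-13/252
  seg 2: a=0 b=215/84 c=1/7 d=-65/252
  seg 3: a=2 b=-149/42 c=-61/28 d=61/84
S(1) = -269/56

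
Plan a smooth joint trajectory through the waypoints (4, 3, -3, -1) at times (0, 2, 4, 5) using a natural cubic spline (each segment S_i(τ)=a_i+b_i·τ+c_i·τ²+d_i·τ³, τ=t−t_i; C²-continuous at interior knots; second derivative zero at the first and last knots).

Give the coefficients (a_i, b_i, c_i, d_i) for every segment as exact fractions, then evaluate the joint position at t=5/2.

  seg 0: a=4 b=7/11 c=0 d=-25/88
  seg 1: a=3 b=-61/22 c=-75/44 d=35/44
  seg 2: a=-3 b=-1/22 c=135/44 d=-45/44
S(5/2) = 453/352

Δ: Δ0=-1/2, Δ1=-3, Δ2=2
row 1: diag=8, rhs=-15; c'=1/4, d'=-15/8
row 2: denom=6−2·1/4=11/2; d'=(30−2·-15/8)/(11/2)=135/22
back: M2=135/22
back: M1=-15/8−1/4·135/22=-75/22
M: M0=0, M1=-75/22, M2=135/22, M3=0
seg 0: a=4, c=M0/2=0, d=(M1−M0)/(6·2)=-25/88, b=Δ0−h0·(2M0+M1)/6=7/11
seg 1: a=3, c=M1/2=-75/44, d=(M2−M1)/(6·2)=35/44, b=Δ1−h1·(2M1+M2)/6=-61/22
seg 2: a=-3, c=M2/2=135/44, d=(M3−M2)/(6·1)=-45/44, b=Δ2−h2·(2M2+M3)/6=-1/22
t_q=5/2 → seg 1, τ=1/2; S=3+-61/22·τ+-75/44·τ²+35/44·τ³=453/352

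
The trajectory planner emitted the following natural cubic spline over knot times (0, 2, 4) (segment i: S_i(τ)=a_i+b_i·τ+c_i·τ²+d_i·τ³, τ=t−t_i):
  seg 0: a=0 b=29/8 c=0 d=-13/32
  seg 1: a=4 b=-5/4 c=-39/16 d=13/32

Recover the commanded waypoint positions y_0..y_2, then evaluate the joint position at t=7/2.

y_0=0 y_1=4 y_2=-5
S(7/2) = -509/256

y_0 = S_0(0) = a_0 = 0
y_1 = S_1(0) = a_1 = 4
y_2 = S_1(2) = -5
t_q=7/2 is in segment 1 (τ=3/2); S_1(τ)=-509/256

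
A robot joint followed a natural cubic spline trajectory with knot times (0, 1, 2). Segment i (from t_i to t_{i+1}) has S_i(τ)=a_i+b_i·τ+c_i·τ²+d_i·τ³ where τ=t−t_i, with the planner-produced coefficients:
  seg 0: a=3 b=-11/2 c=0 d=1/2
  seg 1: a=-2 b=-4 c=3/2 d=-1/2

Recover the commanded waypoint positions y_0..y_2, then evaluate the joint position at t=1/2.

y_0=3 y_1=-2 y_2=-5
S(1/2) = 5/16

y_0 = S_0(0) = a_0 = 3
y_1 = S_1(0) = a_1 = -2
y_2 = S_1(1) = -5
t_q=1/2 is in segment 0 (τ=1/2); S_0(τ)=5/16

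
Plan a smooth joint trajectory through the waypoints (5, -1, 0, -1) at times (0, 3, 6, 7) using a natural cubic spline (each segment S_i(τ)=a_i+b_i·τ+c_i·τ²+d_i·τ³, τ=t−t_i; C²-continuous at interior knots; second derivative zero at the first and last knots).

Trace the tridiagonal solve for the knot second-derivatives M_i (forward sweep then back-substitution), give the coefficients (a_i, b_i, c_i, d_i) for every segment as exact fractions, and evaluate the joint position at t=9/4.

Δ: Δ0=-2, Δ1=1/3, Δ2=-1
row 1: diag=12, rhs=14; c'=1/4, d'=7/6
row 2: denom=8−3·1/4=29/4; d'=(-8−3·7/6)/(29/4)=-46/29
back: M2=-46/29
back: M1=7/6−1/4·-46/29=136/87
M: M0=0, M1=136/87, M2=-46/29, M3=0
seg 0: a=5, c=M0/2=0, d=(M1−M0)/(6·3)=68/783, b=Δ0−h0·(2M0+M1)/6=-242/87
seg 1: a=-1, c=M1/2=68/87, d=(M2−M1)/(6·3)=-137/783, b=Δ1−h1·(2M1+M2)/6=-38/87
seg 2: a=0, c=M2/2=-23/29, d=(M3−M2)/(6·1)=23/87, b=Δ2−h2·(2M2+M3)/6=-41/87
t_q=9/4 → seg 0, τ=9/4; S=5+-242/87·τ+0·τ²+68/783·τ³=-125/464

  seg 0: a=5 b=-242/87 c=0 d=68/783
  seg 1: a=-1 b=-38/87 c=68/87 d=-137/783
  seg 2: a=0 b=-41/87 c=-23/29 d=23/87
S(9/4) = -125/464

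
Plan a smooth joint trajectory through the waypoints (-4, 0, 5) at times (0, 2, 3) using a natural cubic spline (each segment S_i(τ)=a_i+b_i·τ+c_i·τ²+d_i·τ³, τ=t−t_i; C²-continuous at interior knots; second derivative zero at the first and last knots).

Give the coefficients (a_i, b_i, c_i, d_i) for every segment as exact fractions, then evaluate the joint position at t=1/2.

  seg 0: a=-4 b=1 c=0 d=1/4
  seg 1: a=0 b=4 c=3/2 d=-1/2
S(1/2) = -111/32

Δ: Δ0=2, Δ1=5
row 1: diag=6, rhs=18; c'=1/6, d'=3
back: M1=3
M: M0=0, M1=3, M2=0
seg 0: a=-4, c=M0/2=0, d=(M1−M0)/(6·2)=1/4, b=Δ0−h0·(2M0+M1)/6=1
seg 1: a=0, c=M1/2=3/2, d=(M2−M1)/(6·1)=-1/2, b=Δ1−h1·(2M1+M2)/6=4
t_q=1/2 → seg 0, τ=1/2; S=-4+1·τ+0·τ²+1/4·τ³=-111/32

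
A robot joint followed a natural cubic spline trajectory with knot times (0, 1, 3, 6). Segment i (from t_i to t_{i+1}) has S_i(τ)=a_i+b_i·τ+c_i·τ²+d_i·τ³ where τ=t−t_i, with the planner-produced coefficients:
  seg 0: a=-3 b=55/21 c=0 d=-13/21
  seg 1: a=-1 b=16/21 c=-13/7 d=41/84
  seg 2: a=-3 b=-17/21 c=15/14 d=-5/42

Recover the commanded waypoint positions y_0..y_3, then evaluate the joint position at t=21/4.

y_0=-3 y_1=-1 y_2=-3 y_3=1
S(21/4) = -675/896

y_0 = S_0(0) = a_0 = -3
y_1 = S_1(0) = a_1 = -1
y_2 = S_2(0) = a_2 = -3
y_3 = S_2(3) = 1
t_q=21/4 is in segment 2 (τ=9/4); S_2(τ)=-675/896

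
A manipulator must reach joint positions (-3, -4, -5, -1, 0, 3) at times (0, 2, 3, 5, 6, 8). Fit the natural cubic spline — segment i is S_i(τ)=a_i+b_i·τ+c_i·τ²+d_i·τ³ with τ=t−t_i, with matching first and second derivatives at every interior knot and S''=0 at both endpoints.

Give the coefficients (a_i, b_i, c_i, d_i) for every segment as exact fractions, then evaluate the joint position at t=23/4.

  seg 0: a=-3 b=-237/2162 c=0 d=-211/2162
  seg 1: a=-4 b=-2769/2162 c=-633/1081 d=1873/2162
  seg 2: a=-5 b=159/1081 c=4353/2162 d=-25/46
  seg 3: a=-1 b=1815/1081 c=-2697/2162 d=1229/2162
  seg 4: a=0 b=1923/2162 c=495/1081 d=-165/2162
S(23/4) = -1219/6016

Δ: Δ0=-1/2, Δ1=-1, Δ2=2, Δ3=1, Δ4=3/2
row 1: diag=6, rhs=-3; c'=1/6, d'=-1/2
row 2: denom=6−1·1/6=35/6; d'=(18−1·-1/2)/(35/6)=111/35
row 3: denom=6−2·12/35=186/35; d'=(-6−2·111/35)/(186/35)=-72/31
row 4: denom=6−1·35/186=1081/186; d'=(3−1·-72/31)/(1081/186)=990/1081
back: M4=990/1081
back: M3=-72/31−35/186·990/1081=-2697/1081
back: M2=111/35−12/35·-2697/1081=4353/1081
back: M1=-1/2−1/6·4353/1081=-1266/1081
M: M0=0, M1=-1266/1081, M2=4353/1081, M3=-2697/1081, M4=990/1081, M5=0
seg 0: a=-3, c=M0/2=0, d=(M1−M0)/(6·2)=-211/2162, b=Δ0−h0·(2M0+M1)/6=-237/2162
seg 1: a=-4, c=M1/2=-633/1081, d=(M2−M1)/(6·1)=1873/2162, b=Δ1−h1·(2M1+M2)/6=-2769/2162
seg 2: a=-5, c=M2/2=4353/2162, d=(M3−M2)/(6·2)=-25/46, b=Δ2−h2·(2M2+M3)/6=159/1081
seg 3: a=-1, c=M3/2=-2697/2162, d=(M4−M3)/(6·1)=1229/2162, b=Δ3−h3·(2M3+M4)/6=1815/1081
seg 4: a=0, c=M4/2=495/1081, d=(M5−M4)/(6·2)=-165/2162, b=Δ4−h4·(2M4+M5)/6=1923/2162
t_q=23/4 → seg 3, τ=3/4; S=-1+1815/1081·τ+-2697/2162·τ²+1229/2162·τ³=-1219/6016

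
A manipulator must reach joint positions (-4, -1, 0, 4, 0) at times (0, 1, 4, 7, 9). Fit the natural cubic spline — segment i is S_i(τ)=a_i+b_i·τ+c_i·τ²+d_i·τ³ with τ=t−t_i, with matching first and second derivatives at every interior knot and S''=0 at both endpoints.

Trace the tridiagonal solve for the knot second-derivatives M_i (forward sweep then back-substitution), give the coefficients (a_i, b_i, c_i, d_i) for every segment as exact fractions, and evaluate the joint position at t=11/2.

Δ: Δ0=3, Δ1=1/3, Δ2=4/3, Δ3=-2
row 1: diag=8, rhs=-16; c'=3/8, d'=-2
row 2: denom=12−3·3/8=87/8; d'=(6−3·-2)/(87/8)=32/29
row 3: denom=10−3·8/29=266/29; d'=(-20−3·32/29)/(266/29)=-338/133
back: M3=-338/133
back: M2=32/29−8/29·-338/133=240/133
back: M1=-2−3/8·240/133=-356/133
M: M0=0, M1=-356/133, M2=240/133, M3=-338/133, M4=0
seg 0: a=-4, c=M0/2=0, d=(M1−M0)/(6·1)=-178/399, b=Δ0−h0·(2M0+M1)/6=1375/399
seg 1: a=-1, c=M1/2=-178/133, d=(M2−M1)/(6·3)=298/1197, b=Δ1−h1·(2M1+M2)/6=841/399
seg 2: a=0, c=M2/2=120/133, d=(M3−M2)/(6·3)=-289/1197, b=Δ2−h2·(2M2+M3)/6=319/399
seg 3: a=4, c=M3/2=-169/133, d=(M4−M3)/(6·2)=169/798, b=Δ3−h3·(2M3+M4)/6=-122/399
t_q=11/2 → seg 2, τ=3/2; S=0+319/399·τ+120/133·τ²+-289/1197·τ³=367/152

  seg 0: a=-4 b=1375/399 c=0 d=-178/399
  seg 1: a=-1 b=841/399 c=-178/133 d=298/1197
  seg 2: a=0 b=319/399 c=120/133 d=-289/1197
  seg 3: a=4 b=-122/399 c=-169/133 d=169/798
S(11/2) = 367/152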